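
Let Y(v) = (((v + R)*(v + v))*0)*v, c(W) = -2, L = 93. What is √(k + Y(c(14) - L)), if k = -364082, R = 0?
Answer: I*√364082 ≈ 603.39*I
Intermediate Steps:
Y(v) = 0 (Y(v) = (((v + 0)*(v + v))*0)*v = ((v*(2*v))*0)*v = ((2*v²)*0)*v = 0*v = 0)
√(k + Y(c(14) - L)) = √(-364082 + 0) = √(-364082) = I*√364082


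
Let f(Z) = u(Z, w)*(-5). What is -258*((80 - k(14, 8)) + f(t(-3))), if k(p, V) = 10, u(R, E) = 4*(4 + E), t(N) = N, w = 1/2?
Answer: 5160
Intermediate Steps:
w = 1/2 ≈ 0.50000
u(R, E) = 16 + 4*E
f(Z) = -90 (f(Z) = (16 + 4*(1/2))*(-5) = (16 + 2)*(-5) = 18*(-5) = -90)
-258*((80 - k(14, 8)) + f(t(-3))) = -258*((80 - 1*10) - 90) = -258*((80 - 10) - 90) = -258*(70 - 90) = -258*(-20) = 5160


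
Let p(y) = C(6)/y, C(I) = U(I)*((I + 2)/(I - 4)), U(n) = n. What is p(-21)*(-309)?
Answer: 2472/7 ≈ 353.14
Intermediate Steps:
C(I) = I*(2 + I)/(-4 + I) (C(I) = I*((I + 2)/(I - 4)) = I*((2 + I)/(-4 + I)) = I*(2 + I)/(-4 + I))
p(y) = 24/y (p(y) = (6*(2 + 6)/(-4 + 6))/y = (6*8/2)/y = (6*(½)*8)/y = 24/y)
p(-21)*(-309) = (24/(-21))*(-309) = (24*(-1/21))*(-309) = -8/7*(-309) = 2472/7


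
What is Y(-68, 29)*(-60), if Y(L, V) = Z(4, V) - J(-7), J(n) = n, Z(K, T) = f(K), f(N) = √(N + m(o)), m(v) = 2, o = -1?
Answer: -420 - 60*√6 ≈ -566.97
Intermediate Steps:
f(N) = √(2 + N) (f(N) = √(N + 2) = √(2 + N))
Z(K, T) = √(2 + K)
Y(L, V) = 7 + √6 (Y(L, V) = √(2 + 4) - 1*(-7) = √6 + 7 = 7 + √6)
Y(-68, 29)*(-60) = (7 + √6)*(-60) = -420 - 60*√6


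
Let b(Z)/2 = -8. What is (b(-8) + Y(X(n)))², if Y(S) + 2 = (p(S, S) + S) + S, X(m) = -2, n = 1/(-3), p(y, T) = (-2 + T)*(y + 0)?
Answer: 196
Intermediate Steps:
p(y, T) = y*(-2 + T) (p(y, T) = (-2 + T)*y = y*(-2 + T))
b(Z) = -16 (b(Z) = 2*(-8) = -16)
n = -⅓ ≈ -0.33333
Y(S) = -2 + 2*S + S*(-2 + S) (Y(S) = -2 + ((S*(-2 + S) + S) + S) = -2 + ((S + S*(-2 + S)) + S) = -2 + (2*S + S*(-2 + S)) = -2 + 2*S + S*(-2 + S))
(b(-8) + Y(X(n)))² = (-16 + (-2 + (-2)²))² = (-16 + (-2 + 4))² = (-16 + 2)² = (-14)² = 196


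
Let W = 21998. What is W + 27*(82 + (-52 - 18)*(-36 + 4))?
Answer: 84692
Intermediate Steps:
W + 27*(82 + (-52 - 18)*(-36 + 4)) = 21998 + 27*(82 + (-52 - 18)*(-36 + 4)) = 21998 + 27*(82 - 70*(-32)) = 21998 + 27*(82 + 2240) = 21998 + 27*2322 = 21998 + 62694 = 84692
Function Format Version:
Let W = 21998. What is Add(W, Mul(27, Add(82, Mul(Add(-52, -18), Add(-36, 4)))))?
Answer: 84692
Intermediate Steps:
Add(W, Mul(27, Add(82, Mul(Add(-52, -18), Add(-36, 4))))) = Add(21998, Mul(27, Add(82, Mul(Add(-52, -18), Add(-36, 4))))) = Add(21998, Mul(27, Add(82, Mul(-70, -32)))) = Add(21998, Mul(27, Add(82, 2240))) = Add(21998, Mul(27, 2322)) = Add(21998, 62694) = 84692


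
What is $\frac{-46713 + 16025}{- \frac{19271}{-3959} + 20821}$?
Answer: $- \frac{60746896}{41224805} \approx -1.4736$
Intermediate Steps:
$\frac{-46713 + 16025}{- \frac{19271}{-3959} + 20821} = - \frac{30688}{\left(-19271\right) \left(- \frac{1}{3959}\right) + 20821} = - \frac{30688}{\frac{19271}{3959} + 20821} = - \frac{30688}{\frac{82449610}{3959}} = \left(-30688\right) \frac{3959}{82449610} = - \frac{60746896}{41224805}$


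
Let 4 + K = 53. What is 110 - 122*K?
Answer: -5868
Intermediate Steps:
K = 49 (K = -4 + 53 = 49)
110 - 122*K = 110 - 122*49 = 110 - 5978 = -5868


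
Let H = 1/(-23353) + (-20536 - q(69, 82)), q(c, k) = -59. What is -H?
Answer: 478199382/23353 ≈ 20477.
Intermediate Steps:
H = -478199382/23353 (H = 1/(-23353) + (-20536 - 1*(-59)) = -1/23353 + (-20536 + 59) = -1/23353 - 20477 = -478199382/23353 ≈ -20477.)
-H = -1*(-478199382/23353) = 478199382/23353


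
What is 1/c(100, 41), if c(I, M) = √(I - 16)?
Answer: √21/42 ≈ 0.10911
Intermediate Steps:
c(I, M) = √(-16 + I)
1/c(100, 41) = 1/(√(-16 + 100)) = 1/(√84) = 1/(2*√21) = √21/42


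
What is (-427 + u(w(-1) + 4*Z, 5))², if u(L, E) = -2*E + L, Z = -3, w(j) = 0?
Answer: 201601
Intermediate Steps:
u(L, E) = L - 2*E
(-427 + u(w(-1) + 4*Z, 5))² = (-427 + ((0 + 4*(-3)) - 2*5))² = (-427 + ((0 - 12) - 10))² = (-427 + (-12 - 10))² = (-427 - 22)² = (-449)² = 201601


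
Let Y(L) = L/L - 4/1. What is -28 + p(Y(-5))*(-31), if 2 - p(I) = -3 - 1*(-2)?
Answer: -121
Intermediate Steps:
Y(L) = -3 (Y(L) = 1 - 4*1 = 1 - 4 = -3)
p(I) = 3 (p(I) = 2 - (-3 - 1*(-2)) = 2 - (-3 + 2) = 2 - 1*(-1) = 2 + 1 = 3)
-28 + p(Y(-5))*(-31) = -28 + 3*(-31) = -28 - 93 = -121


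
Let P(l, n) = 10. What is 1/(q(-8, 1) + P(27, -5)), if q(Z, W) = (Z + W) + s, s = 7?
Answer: ⅒ ≈ 0.10000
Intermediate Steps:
q(Z, W) = 7 + W + Z (q(Z, W) = (Z + W) + 7 = (W + Z) + 7 = 7 + W + Z)
1/(q(-8, 1) + P(27, -5)) = 1/((7 + 1 - 8) + 10) = 1/(0 + 10) = 1/10 = ⅒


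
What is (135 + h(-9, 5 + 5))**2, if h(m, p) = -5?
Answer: 16900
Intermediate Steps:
(135 + h(-9, 5 + 5))**2 = (135 - 5)**2 = 130**2 = 16900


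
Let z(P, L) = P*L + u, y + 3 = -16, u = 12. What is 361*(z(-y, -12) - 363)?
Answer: -209019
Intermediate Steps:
y = -19 (y = -3 - 16 = -19)
z(P, L) = 12 + L*P (z(P, L) = P*L + 12 = L*P + 12 = 12 + L*P)
361*(z(-y, -12) - 363) = 361*((12 - (-12)*(-19)) - 363) = 361*((12 - 12*19) - 363) = 361*((12 - 228) - 363) = 361*(-216 - 363) = 361*(-579) = -209019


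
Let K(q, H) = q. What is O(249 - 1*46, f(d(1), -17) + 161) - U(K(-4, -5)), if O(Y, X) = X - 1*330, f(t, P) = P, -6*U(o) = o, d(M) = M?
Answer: -560/3 ≈ -186.67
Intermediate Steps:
U(o) = -o/6
O(Y, X) = -330 + X (O(Y, X) = X - 330 = -330 + X)
O(249 - 1*46, f(d(1), -17) + 161) - U(K(-4, -5)) = (-330 + (-17 + 161)) - (-1)*(-4)/6 = (-330 + 144) - 1*⅔ = -186 - ⅔ = -560/3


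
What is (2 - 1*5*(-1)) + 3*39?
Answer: 124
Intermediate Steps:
(2 - 1*5*(-1)) + 3*39 = (2 - 5*(-1)) + 117 = (2 + 5) + 117 = 7 + 117 = 124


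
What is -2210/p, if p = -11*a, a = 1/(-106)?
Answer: -234260/11 ≈ -21296.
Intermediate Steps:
a = -1/106 ≈ -0.0094340
p = 11/106 (p = -11*(-1/106) = 11/106 ≈ 0.10377)
-2210/p = -2210/11/106 = -2210*106/11 = -234260/11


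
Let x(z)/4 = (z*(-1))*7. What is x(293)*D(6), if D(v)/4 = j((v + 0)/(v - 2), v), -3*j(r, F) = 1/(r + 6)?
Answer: 65632/45 ≈ 1458.5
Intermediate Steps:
x(z) = -28*z (x(z) = 4*((z*(-1))*7) = 4*(-z*7) = 4*(-7*z) = -28*z)
j(r, F) = -1/(3*(6 + r)) (j(r, F) = -1/(3*(r + 6)) = -1/(3*(6 + r)))
D(v) = -4/(18 + 3*v/(-2 + v)) (D(v) = 4*(-1/(18 + 3*((v + 0)/(v - 2)))) = 4*(-1/(18 + 3*(v/(-2 + v)))) = 4*(-1/(18 + 3*v/(-2 + v))) = -4/(18 + 3*v/(-2 + v)))
x(293)*D(6) = (-28*293)*(4*(2 - 1*6)/(3*(-12 + 7*6))) = -32816*(2 - 6)/(3*(-12 + 42)) = -32816*(-4)/(3*30) = -8204*(-8/45) = 65632/45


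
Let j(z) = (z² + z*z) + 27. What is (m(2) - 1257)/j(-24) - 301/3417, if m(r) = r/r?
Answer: -1548877/1342881 ≈ -1.1534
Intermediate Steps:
m(r) = 1
j(z) = 27 + 2*z² (j(z) = (z² + z²) + 27 = 2*z² + 27 = 27 + 2*z²)
(m(2) - 1257)/j(-24) - 301/3417 = (1 - 1257)/(27 + 2*(-24)²) - 301/3417 = -1256/(27 + 2*576) - 301*1/3417 = -1256/(27 + 1152) - 301/3417 = -1256/1179 - 301/3417 = -1548877/1342881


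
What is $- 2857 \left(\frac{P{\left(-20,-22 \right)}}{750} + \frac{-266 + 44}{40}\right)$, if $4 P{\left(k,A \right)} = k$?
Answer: $\frac{4762619}{300} \approx 15875.0$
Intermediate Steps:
$P{\left(k,A \right)} = \frac{k}{4}$
$- 2857 \left(\frac{P{\left(-20,-22 \right)}}{750} + \frac{-266 + 44}{40}\right) = - 2857 \left(\frac{\frac{1}{4} \left(-20\right)}{750} + \frac{-266 + 44}{40}\right) = - 2857 \left(\left(-5\right) \frac{1}{750} - \frac{111}{20}\right) = - 2857 \left(- \frac{1}{150} - \frac{111}{20}\right) = \left(-2857\right) \left(- \frac{1667}{300}\right) = \frac{4762619}{300}$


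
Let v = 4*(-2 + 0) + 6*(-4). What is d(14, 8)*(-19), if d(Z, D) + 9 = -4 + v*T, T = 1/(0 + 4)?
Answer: 399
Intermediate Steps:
T = ¼ (T = 1/4 = ¼ ≈ 0.25000)
v = -32 (v = 4*(-2) - 24 = -8 - 24 = -32)
d(Z, D) = -21 (d(Z, D) = -9 + (-4 - 32*¼) = -9 + (-4 - 8) = -9 - 12 = -21)
d(14, 8)*(-19) = -21*(-19) = 399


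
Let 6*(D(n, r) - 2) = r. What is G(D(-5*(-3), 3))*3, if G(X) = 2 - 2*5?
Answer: -24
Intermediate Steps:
D(n, r) = 2 + r/6
G(X) = -8 (G(X) = 2 - 10 = -8)
G(D(-5*(-3), 3))*3 = -8*3 = -24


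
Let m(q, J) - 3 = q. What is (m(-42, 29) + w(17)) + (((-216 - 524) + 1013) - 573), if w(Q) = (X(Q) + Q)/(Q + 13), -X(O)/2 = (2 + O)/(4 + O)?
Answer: -213251/630 ≈ -338.49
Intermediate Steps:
m(q, J) = 3 + q
X(O) = -2*(2 + O)/(4 + O)
w(Q) = (Q + 2*(-2 - Q)/(4 + Q))/(13 + Q) (w(Q) = (2*(-2 - Q)/(4 + Q) + Q)/(Q + 13) = (Q + 2*(-2 - Q)/(4 + Q))/(13 + Q))
(m(-42, 29) + w(17)) + (((-216 - 524) + 1013) - 573) = ((3 - 42) + (-4 - 2*17 + 17*(4 + 17))/((4 + 17)*(13 + 17))) + (((-216 - 524) + 1013) - 573) = (-39 + (-4 - 34 + 17*21)/(21*30)) + ((-740 + 1013) - 573) = (-39 + (1/21)*(1/30)*(-4 - 34 + 357)) + (273 - 573) = (-39 + (1/21)*(1/30)*319) - 300 = (-39 + 319/630) - 300 = -24251/630 - 300 = -213251/630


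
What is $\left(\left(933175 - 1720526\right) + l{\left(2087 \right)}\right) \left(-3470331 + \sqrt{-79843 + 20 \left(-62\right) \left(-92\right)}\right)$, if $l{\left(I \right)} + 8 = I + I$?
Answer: $2717911184235 - 783185 \sqrt{34237} \approx 2.7178 \cdot 10^{12}$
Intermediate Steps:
$l{\left(I \right)} = -8 + 2 I$ ($l{\left(I \right)} = -8 + \left(I + I\right) = -8 + 2 I$)
$\left(\left(933175 - 1720526\right) + l{\left(2087 \right)}\right) \left(-3470331 + \sqrt{-79843 + 20 \left(-62\right) \left(-92\right)}\right) = \left(\left(933175 - 1720526\right) + \left(-8 + 2 \cdot 2087\right)\right) \left(-3470331 + \sqrt{-79843 + 20 \left(-62\right) \left(-92\right)}\right) = \left(\left(933175 - 1720526\right) + \left(-8 + 4174\right)\right) \left(-3470331 + \sqrt{-79843 - -114080}\right) = \left(-787351 + 4166\right) \left(-3470331 + \sqrt{-79843 + 114080}\right) = - 783185 \left(-3470331 + \sqrt{34237}\right) = 2717911184235 - 783185 \sqrt{34237}$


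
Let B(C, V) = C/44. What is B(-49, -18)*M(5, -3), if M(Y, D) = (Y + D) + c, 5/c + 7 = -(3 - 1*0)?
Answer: -147/88 ≈ -1.6705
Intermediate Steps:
c = -½ (c = 5/(-7 - (3 - 1*0)) = 5/(-7 - (3 + 0)) = 5/(-7 - 1*3) = 5/(-7 - 3) = 5/(-10) = 5*(-⅒) = -½ ≈ -0.50000)
B(C, V) = C/44 (B(C, V) = C*(1/44) = C/44)
M(Y, D) = -½ + D + Y (M(Y, D) = (Y + D) - ½ = (D + Y) - ½ = -½ + D + Y)
B(-49, -18)*M(5, -3) = ((1/44)*(-49))*(-½ - 3 + 5) = -49/44*3/2 = -147/88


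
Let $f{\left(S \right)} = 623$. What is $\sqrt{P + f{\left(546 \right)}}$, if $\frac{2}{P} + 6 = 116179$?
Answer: $\frac{\sqrt{8408111606113}}{116173} \approx 24.96$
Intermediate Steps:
$P = \frac{2}{116173}$ ($P = \frac{2}{-6 + 116179} = \frac{2}{116173} \approx 1.7216 \cdot 10^{-5}$)
$\sqrt{P + f{\left(546 \right)}} = \sqrt{\frac{2}{116173} + 623} = \sqrt{\frac{72375781}{116173}} = \frac{\sqrt{8408111606113}}{116173}$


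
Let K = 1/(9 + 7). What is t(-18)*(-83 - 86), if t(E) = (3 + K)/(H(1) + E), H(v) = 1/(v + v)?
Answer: 1183/40 ≈ 29.575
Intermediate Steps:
H(v) = 1/(2*v)
K = 1/16 ≈ 0.062500
t(E) = 49/(16*(½ + E)) (t(E) = (3 + 1/16)/((½)/1 + E) = 49/(16*((½)*1 + E)) = 49/(16*(½ + E)))
t(-18)*(-83 - 86) = (49/(8*(1 + 2*(-18))))*(-83 - 86) = (49/(8*(1 - 36)))*(-169) = ((49/8)/(-35))*(-169) = ((49/8)*(-1/35))*(-169) = -7/40*(-169) = 1183/40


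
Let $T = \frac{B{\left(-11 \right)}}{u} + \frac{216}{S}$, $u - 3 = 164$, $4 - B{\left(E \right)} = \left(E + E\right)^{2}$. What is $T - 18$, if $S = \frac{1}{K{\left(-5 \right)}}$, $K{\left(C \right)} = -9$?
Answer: $- \frac{328134}{167} \approx -1964.9$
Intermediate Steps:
$B{\left(E \right)} = 4 - 4 E^{2}$ ($B{\left(E \right)} = 4 - \left(E + E\right)^{2} = 4 - \left(2 E\right)^{2} = 4 - 4 E^{2}$)
$S = - \frac{1}{9}$ ($S = \frac{1}{-9} = - \frac{1}{9} \approx -0.11111$)
$u = 167$ ($u = 3 + 164 = 167$)
$T = - \frac{325128}{167}$ ($T = \frac{4 - 4 \left(-11\right)^{2}}{167} + \frac{216}{- \frac{1}{9}} = \left(4 - 484\right) \frac{1}{167} + 216 \left(-9\right) = \left(4 - 484\right) \frac{1}{167} - 1944 = \left(-480\right) \frac{1}{167} - 1944 = - \frac{480}{167} - 1944 = - \frac{325128}{167} \approx -1946.9$)
$T - 18 = - \frac{325128}{167} - 18 = - \frac{328134}{167}$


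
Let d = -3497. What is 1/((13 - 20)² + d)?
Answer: -1/3448 ≈ -0.00029002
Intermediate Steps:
1/((13 - 20)² + d) = 1/((13 - 20)² - 3497) = 1/((-7)² - 3497) = 1/(49 - 3497) = 1/(-3448) = -1/3448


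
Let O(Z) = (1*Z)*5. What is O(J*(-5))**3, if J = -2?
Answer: 125000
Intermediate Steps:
O(Z) = 5*Z (O(Z) = Z*5 = 5*Z)
O(J*(-5))**3 = (5*(-2*(-5)))**3 = (5*10)**3 = 50**3 = 125000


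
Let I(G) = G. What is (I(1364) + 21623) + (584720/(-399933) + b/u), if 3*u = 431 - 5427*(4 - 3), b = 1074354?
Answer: 22318798099775/999032634 ≈ 22340.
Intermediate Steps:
u = -4996/3 (u = (431 - 5427*(4 - 3))/3 = (431 - 5427)/3 = (1/3)*(-4996) = -4996/3 ≈ -1665.3)
(I(1364) + 21623) + (584720/(-399933) + b/u) = (1364 + 21623) + (584720/(-399933) + 1074354/(-4996/3)) = 22987 + (584720*(-1/399933) + 1074354*(-3/4996)) = 22987 + (-584720/399933 - 1611531/2498) = 22987 - 645965057983/999032634 = 22318798099775/999032634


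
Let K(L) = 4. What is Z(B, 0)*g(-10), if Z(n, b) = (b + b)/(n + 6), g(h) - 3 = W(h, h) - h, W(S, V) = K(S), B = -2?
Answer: 0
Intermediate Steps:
W(S, V) = 4
g(h) = 7 - h (g(h) = 3 + (4 - h) = 7 - h)
Z(n, b) = 2*b/(6 + n) (Z(n, b) = (2*b)/(6 + n) = 2*b/(6 + n))
Z(B, 0)*g(-10) = (2*0/(6 - 2))*(7 - 1*(-10)) = (2*0/4)*(7 + 10) = (2*0*(1/4))*17 = 0*17 = 0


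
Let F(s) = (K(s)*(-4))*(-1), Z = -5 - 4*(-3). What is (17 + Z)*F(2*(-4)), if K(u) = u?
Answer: -768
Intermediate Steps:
Z = 7 (Z = -5 + 12 = 7)
F(s) = 4*s (F(s) = (s*(-4))*(-1) = -4*s*(-1) = 4*s)
(17 + Z)*F(2*(-4)) = (17 + 7)*(4*(2*(-4))) = 24*(4*(-8)) = 24*(-32) = -768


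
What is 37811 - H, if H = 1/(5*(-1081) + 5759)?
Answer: 13385093/354 ≈ 37811.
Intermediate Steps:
H = 1/354 (H = 1/(-5405 + 5759) = 1/354 ≈ 0.0028249)
37811 - H = 37811 - 1*1/354 = 37811 - 1/354 = 13385093/354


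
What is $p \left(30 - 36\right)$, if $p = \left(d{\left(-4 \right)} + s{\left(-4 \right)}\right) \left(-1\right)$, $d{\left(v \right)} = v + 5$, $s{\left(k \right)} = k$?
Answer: $-18$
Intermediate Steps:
$d{\left(v \right)} = 5 + v$
$p = 3$ ($p = \left(\left(5 - 4\right) - 4\right) \left(-1\right) = \left(1 - 4\right) \left(-1\right) = \left(-3\right) \left(-1\right) = 3$)
$p \left(30 - 36\right) = 3 \left(30 - 36\right) = 3 \left(-6\right) = -18$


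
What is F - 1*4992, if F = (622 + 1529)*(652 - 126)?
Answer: 1126434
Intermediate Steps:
F = 1131426 (F = 2151*526 = 1131426)
F - 1*4992 = 1131426 - 1*4992 = 1131426 - 4992 = 1126434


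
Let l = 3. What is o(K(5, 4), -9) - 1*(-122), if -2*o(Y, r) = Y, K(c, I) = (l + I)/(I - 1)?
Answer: 725/6 ≈ 120.83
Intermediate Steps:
K(c, I) = (3 + I)/(-1 + I) (K(c, I) = (3 + I)/(I - 1) = (3 + I)/(-1 + I))
o(Y, r) = -Y/2
o(K(5, 4), -9) - 1*(-122) = -(3 + 4)/(2*(-1 + 4)) - 1*(-122) = -7/(2*3) + 122 = -7/6 + 122 = 725/6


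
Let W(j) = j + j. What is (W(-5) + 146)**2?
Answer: 18496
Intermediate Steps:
W(j) = 2*j
(W(-5) + 146)**2 = (2*(-5) + 146)**2 = (-10 + 146)**2 = 136**2 = 18496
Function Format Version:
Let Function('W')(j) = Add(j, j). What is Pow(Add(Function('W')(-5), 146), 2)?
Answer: 18496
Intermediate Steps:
Function('W')(j) = Mul(2, j)
Pow(Add(Function('W')(-5), 146), 2) = Pow(Add(Mul(2, -5), 146), 2) = Pow(Add(-10, 146), 2) = Pow(136, 2) = 18496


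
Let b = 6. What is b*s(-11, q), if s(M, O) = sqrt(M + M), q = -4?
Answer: 6*I*sqrt(22) ≈ 28.142*I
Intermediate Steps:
s(M, O) = sqrt(2)*sqrt(M) (s(M, O) = sqrt(2*M) = sqrt(2)*sqrt(M))
b*s(-11, q) = 6*(sqrt(2)*sqrt(-11)) = 6*(sqrt(2)*(I*sqrt(11))) = 6*(I*sqrt(22)) = 6*I*sqrt(22)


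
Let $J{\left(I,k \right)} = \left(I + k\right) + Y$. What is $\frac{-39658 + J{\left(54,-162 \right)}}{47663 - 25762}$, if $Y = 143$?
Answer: $- \frac{39623}{21901} \approx -1.8092$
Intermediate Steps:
$J{\left(I,k \right)} = 143 + I + k$ ($J{\left(I,k \right)} = \left(I + k\right) + 143 = 143 + I + k$)
$\frac{-39658 + J{\left(54,-162 \right)}}{47663 - 25762} = \frac{-39658 + \left(143 + 54 - 162\right)}{47663 - 25762} = \frac{-39658 + 35}{21901} = \left(-39623\right) \frac{1}{21901} = - \frac{39623}{21901}$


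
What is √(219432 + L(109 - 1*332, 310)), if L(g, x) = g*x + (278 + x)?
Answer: √150890 ≈ 388.45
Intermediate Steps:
L(g, x) = 278 + x + g*x
√(219432 + L(109 - 1*332, 310)) = √(219432 + (278 + 310 + (109 - 1*332)*310)) = √(219432 + (278 + 310 + (109 - 332)*310)) = √(219432 + (278 + 310 - 223*310)) = √(219432 + (278 + 310 - 69130)) = √(219432 - 68542) = √150890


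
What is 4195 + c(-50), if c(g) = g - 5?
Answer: 4140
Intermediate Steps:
c(g) = -5 + g
4195 + c(-50) = 4195 + (-5 - 50) = 4195 - 55 = 4140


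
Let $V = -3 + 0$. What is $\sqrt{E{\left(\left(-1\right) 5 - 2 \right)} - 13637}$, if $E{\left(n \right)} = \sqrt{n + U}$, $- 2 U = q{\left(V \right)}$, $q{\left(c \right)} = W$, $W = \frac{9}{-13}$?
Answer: $\frac{\sqrt{-9218612 + 26 i \sqrt{4498}}}{26} \approx 0.011045 + 116.78 i$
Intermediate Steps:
$V = -3$
$W = - \frac{9}{13}$ ($W = 9 \left(- \frac{1}{13}\right) = - \frac{9}{13} \approx -0.69231$)
$q{\left(c \right)} = - \frac{9}{13}$
$U = \frac{9}{26}$ ($U = \left(- \frac{1}{2}\right) \left(- \frac{9}{13}\right) = \frac{9}{26} \approx 0.34615$)
$E{\left(n \right)} = \sqrt{\frac{9}{26} + n}$ ($E{\left(n \right)} = \sqrt{n + \frac{9}{26}} = \sqrt{\frac{9}{26} + n}$)
$\sqrt{E{\left(\left(-1\right) 5 - 2 \right)} - 13637} = \sqrt{\frac{\sqrt{234 + 676 \left(\left(-1\right) 5 - 2\right)}}{26} - 13637} = \sqrt{\frac{\sqrt{234 + 676 \left(-5 - 2\right)}}{26} - 13637} = \sqrt{\frac{\sqrt{234 + 676 \left(-7\right)}}{26} - 13637} = \sqrt{\frac{\sqrt{234 - 4732}}{26} - 13637} = \sqrt{\frac{\sqrt{-4498}}{26} - 13637} = \sqrt{\frac{i \sqrt{4498}}{26} - 13637} = \sqrt{-13637 + \frac{i \sqrt{4498}}{26}}$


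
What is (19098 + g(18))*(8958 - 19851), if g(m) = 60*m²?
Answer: -419794434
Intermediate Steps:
(19098 + g(18))*(8958 - 19851) = (19098 + 60*18²)*(8958 - 19851) = (19098 + 60*324)*(-10893) = (19098 + 19440)*(-10893) = 38538*(-10893) = -419794434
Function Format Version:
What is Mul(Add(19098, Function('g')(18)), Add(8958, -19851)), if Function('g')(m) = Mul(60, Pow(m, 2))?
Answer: -419794434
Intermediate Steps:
Mul(Add(19098, Function('g')(18)), Add(8958, -19851)) = Mul(Add(19098, Mul(60, Pow(18, 2))), Add(8958, -19851)) = Mul(Add(19098, Mul(60, 324)), -10893) = Mul(Add(19098, 19440), -10893) = Mul(38538, -10893) = -419794434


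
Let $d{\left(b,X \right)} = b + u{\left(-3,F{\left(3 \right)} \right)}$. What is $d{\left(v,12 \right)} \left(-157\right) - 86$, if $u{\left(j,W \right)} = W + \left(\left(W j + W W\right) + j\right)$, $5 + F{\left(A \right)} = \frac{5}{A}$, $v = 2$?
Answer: $- \frac{24481}{9} \approx -2720.1$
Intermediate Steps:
$F{\left(A \right)} = -5 + \frac{5}{A}$
$u{\left(j,W \right)} = W + j + W^{2} + W j$ ($u{\left(j,W \right)} = W + \left(\left(W j + W^{2}\right) + j\right) = W + \left(\left(W^{2} + W j\right) + j\right) = W + \left(j + W^{2} + W j\right) = W + j + W^{2} + W j$)
$d{\left(b,X \right)} = \frac{133}{9} + b$ ($d{\left(b,X \right)} = b - \left(8 - \frac{5}{3} - \left(-5 + \frac{5}{3}\right)^{2} - \left(-5 + \frac{5}{3}\right) \left(-3\right)\right) = b + \left(\left(-5 + 5 \cdot \frac{1}{3}\right) - 3 + \left(-5 + 5 \cdot \frac{1}{3}\right)^{2} + \left(-5 + 5 \cdot \frac{1}{3}\right) \left(-3\right)\right) = b + \left(\left(-5 + \frac{5}{3}\right) - 3 + \left(-5 + \frac{5}{3}\right)^{2} + \left(-5 + \frac{5}{3}\right) \left(-3\right)\right) = b - \left(- \frac{11}{3} - \frac{100}{9}\right) = b + \left(- \frac{10}{3} - 3 + \frac{100}{9} + 10\right) = b + \frac{133}{9} = \frac{133}{9} + b$)
$d{\left(v,12 \right)} \left(-157\right) - 86 = \left(\frac{133}{9} + 2\right) \left(-157\right) - 86 = \frac{151}{9} \left(-157\right) - 86 = - \frac{23707}{9} - 86 = - \frac{24481}{9}$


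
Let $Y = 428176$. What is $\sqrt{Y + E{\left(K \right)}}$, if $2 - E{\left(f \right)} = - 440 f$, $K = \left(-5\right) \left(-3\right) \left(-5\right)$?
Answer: $97 \sqrt{42} \approx 628.63$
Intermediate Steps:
$K = -75$ ($K = 15 \left(-5\right) = -75$)
$E{\left(f \right)} = 2 + 440 f$ ($E{\left(f \right)} = 2 - - 440 f = 2 + 440 f$)
$\sqrt{Y + E{\left(K \right)}} = \sqrt{428176 + \left(2 + 440 \left(-75\right)\right)} = \sqrt{428176 + \left(2 - 33000\right)} = \sqrt{428176 - 32998} = \sqrt{395178} = 97 \sqrt{42}$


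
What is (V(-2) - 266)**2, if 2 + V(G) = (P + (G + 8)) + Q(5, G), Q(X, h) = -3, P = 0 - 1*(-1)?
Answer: 69696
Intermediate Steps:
P = 1 (P = 0 + 1 = 1)
V(G) = 4 + G (V(G) = -2 + ((1 + (G + 8)) - 3) = -2 + ((1 + (8 + G)) - 3) = -2 + ((9 + G) - 3) = -2 + (6 + G) = 4 + G)
(V(-2) - 266)**2 = ((4 - 2) - 266)**2 = (2 - 266)**2 = (-264)**2 = 69696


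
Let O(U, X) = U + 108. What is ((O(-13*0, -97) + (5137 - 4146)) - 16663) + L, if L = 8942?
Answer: -6622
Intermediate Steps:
O(U, X) = 108 + U
((O(-13*0, -97) + (5137 - 4146)) - 16663) + L = (((108 - 13*0) + (5137 - 4146)) - 16663) + 8942 = (((108 + 0) + 991) - 16663) + 8942 = ((108 + 991) - 16663) + 8942 = (1099 - 16663) + 8942 = -15564 + 8942 = -6622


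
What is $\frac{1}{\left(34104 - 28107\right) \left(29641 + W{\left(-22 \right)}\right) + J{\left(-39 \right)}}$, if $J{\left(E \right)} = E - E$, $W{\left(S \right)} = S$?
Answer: $\frac{1}{177625143} \approx 5.6298 \cdot 10^{-9}$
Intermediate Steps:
$J{\left(E \right)} = 0$
$\frac{1}{\left(34104 - 28107\right) \left(29641 + W{\left(-22 \right)}\right) + J{\left(-39 \right)}} = \frac{1}{\left(34104 - 28107\right) \left(29641 - 22\right) + 0} = \frac{1}{5997 \cdot 29619 + 0} = \frac{1}{177625143 + 0} = \frac{1}{177625143}$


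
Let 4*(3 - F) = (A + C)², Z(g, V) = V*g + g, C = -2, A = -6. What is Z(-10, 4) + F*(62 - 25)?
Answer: -531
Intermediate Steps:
Z(g, V) = g + V*g
F = -13 (F = 3 - (-6 - 2)²/4 = 3 - ¼*(-8)² = 3 - ¼*64 = 3 - 16 = -13)
Z(-10, 4) + F*(62 - 25) = -10*(1 + 4) - 13*(62 - 25) = -10*5 - 13*37 = -50 - 481 = -531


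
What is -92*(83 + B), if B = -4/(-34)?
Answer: -129996/17 ≈ -7646.8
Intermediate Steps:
B = 2/17 (B = -4*(-1/34) = 2/17 ≈ 0.11765)
-92*(83 + B) = -92*(83 + 2/17) = -92*1413/17 = -129996/17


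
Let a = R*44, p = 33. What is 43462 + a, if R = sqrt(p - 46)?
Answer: 43462 + 44*I*sqrt(13) ≈ 43462.0 + 158.64*I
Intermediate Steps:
R = I*sqrt(13) (R = sqrt(33 - 46) = sqrt(-13) = I*sqrt(13) ≈ 3.6056*I)
a = 44*I*sqrt(13) (a = (I*sqrt(13))*44 = 44*I*sqrt(13) ≈ 158.64*I)
43462 + a = 43462 + 44*I*sqrt(13)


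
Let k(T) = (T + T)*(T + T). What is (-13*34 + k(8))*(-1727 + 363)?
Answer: 253704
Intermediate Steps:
k(T) = 4*T² (k(T) = (2*T)*(2*T) = 4*T²)
(-13*34 + k(8))*(-1727 + 363) = (-13*34 + 4*8²)*(-1727 + 363) = (-442 + 4*64)*(-1364) = (-442 + 256)*(-1364) = -186*(-1364) = 253704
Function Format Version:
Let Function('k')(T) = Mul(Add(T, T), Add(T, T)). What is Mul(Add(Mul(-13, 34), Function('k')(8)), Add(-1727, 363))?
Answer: 253704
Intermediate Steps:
Function('k')(T) = Mul(4, Pow(T, 2)) (Function('k')(T) = Mul(Mul(2, T), Mul(2, T)) = Mul(4, Pow(T, 2)))
Mul(Add(Mul(-13, 34), Function('k')(8)), Add(-1727, 363)) = Mul(Add(Mul(-13, 34), Mul(4, Pow(8, 2))), Add(-1727, 363)) = Mul(Add(-442, Mul(4, 64)), -1364) = Mul(Add(-442, 256), -1364) = Mul(-186, -1364) = 253704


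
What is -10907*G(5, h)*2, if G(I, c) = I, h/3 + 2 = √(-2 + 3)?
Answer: -109070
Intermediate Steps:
h = -3 (h = -6 + 3*√(-2 + 3) = -6 + 3*√1 = -6 + 3*1 = -6 + 3 = -3)
-10907*G(5, h)*2 = -54535*2 = -10907*10 = -109070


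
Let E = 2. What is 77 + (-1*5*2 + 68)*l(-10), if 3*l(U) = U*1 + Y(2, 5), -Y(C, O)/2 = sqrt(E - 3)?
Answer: -349/3 - 116*I/3 ≈ -116.33 - 38.667*I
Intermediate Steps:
Y(C, O) = -2*I (Y(C, O) = -2*sqrt(2 - 3) = -2*I)
l(U) = -2*I/3 + U/3 (l(U) = (U*1 - 2*I)/3 = (U - 2*I)/3 = -2*I/3 + U/3)
77 + (-1*5*2 + 68)*l(-10) = 77 + (-1*5*2 + 68)*(-2*I/3 + (1/3)*(-10)) = 77 + (-5*2 + 68)*(-2*I/3 - 10/3) = 77 + (-10 + 68)*(-10/3 - 2*I/3) = 77 + 58*(-10/3 - 2*I/3) = 77 + (-580/3 - 116*I/3) = -349/3 - 116*I/3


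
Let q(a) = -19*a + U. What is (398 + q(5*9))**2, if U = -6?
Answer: 214369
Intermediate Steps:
q(a) = -6 - 19*a (q(a) = -19*a - 6 = -6 - 19*a)
(398 + q(5*9))**2 = (398 + (-6 - 95*9))**2 = (398 + (-6 - 19*45))**2 = (398 + (-6 - 855))**2 = (398 - 861)**2 = (-463)**2 = 214369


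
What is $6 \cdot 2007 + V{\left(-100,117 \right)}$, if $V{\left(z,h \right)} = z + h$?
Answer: $12059$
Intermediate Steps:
$V{\left(z,h \right)} = h + z$
$6 \cdot 2007 + V{\left(-100,117 \right)} = 6 \cdot 2007 + \left(117 - 100\right) = 12042 + 17 = 12059$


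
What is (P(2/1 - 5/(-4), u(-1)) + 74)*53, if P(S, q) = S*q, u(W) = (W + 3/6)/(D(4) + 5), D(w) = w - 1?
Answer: 250319/64 ≈ 3911.2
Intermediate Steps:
D(w) = -1 + w
u(W) = 1/16 + W/8 (u(W) = (W + 3/6)/((-1 + 4) + 5) = (W + 3*(1/6))/(3 + 5) = (W + 1/2)/8 = (1/2 + W)*(1/8) = 1/16 + W/8)
(P(2/1 - 5/(-4), u(-1)) + 74)*53 = ((2/1 - 5/(-4))*(1/16 + (1/8)*(-1)) + 74)*53 = ((2*1 - 5*(-1/4))*(1/16 - 1/8) + 74)*53 = ((2 + 5/4)*(-1/16) + 74)*53 = ((13/4)*(-1/16) + 74)*53 = (-13/64 + 74)*53 = (4723/64)*53 = 250319/64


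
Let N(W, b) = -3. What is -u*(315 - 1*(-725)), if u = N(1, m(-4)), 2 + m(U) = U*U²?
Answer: 3120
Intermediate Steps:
m(U) = -2 + U³ (m(U) = -2 + U*U² = -2 + U³)
u = -3
-u*(315 - 1*(-725)) = -(-3)*(315 - 1*(-725)) = -(-3)*(315 + 725) = -(-3)*1040 = -1*(-3120) = 3120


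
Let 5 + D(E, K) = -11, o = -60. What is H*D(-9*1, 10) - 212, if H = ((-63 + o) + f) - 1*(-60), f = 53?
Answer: -52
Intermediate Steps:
D(E, K) = -16 (D(E, K) = -5 - 11 = -16)
H = -10 (H = ((-63 - 60) + 53) - 1*(-60) = (-123 + 53) + 60 = -70 + 60 = -10)
H*D(-9*1, 10) - 212 = -10*(-16) - 212 = 160 - 212 = -52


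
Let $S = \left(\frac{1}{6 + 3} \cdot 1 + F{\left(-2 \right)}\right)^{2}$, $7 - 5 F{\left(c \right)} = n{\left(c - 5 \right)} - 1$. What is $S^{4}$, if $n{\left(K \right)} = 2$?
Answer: $\frac{146830437604321}{16815125390625} \approx 8.732$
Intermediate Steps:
$F{\left(c \right)} = \frac{6}{5}$ ($F{\left(c \right)} = \frac{7}{5} - \frac{2 - 1}{5} = \frac{7}{5} - \frac{1}{5} = \frac{6}{5}$)
$S = \frac{3481}{2025}$ ($S = \left(\frac{1}{6 + 3} \cdot 1 + \frac{6}{5}\right)^{2} = \left(\frac{1}{9} \cdot 1 + \frac{6}{5}\right)^{2} = \left(\frac{1}{9} + \frac{6}{5}\right)^{2} = \left(\frac{59}{45}\right)^{2} = \frac{3481}{2025} \approx 1.719$)
$S^{4} = \left(\frac{3481}{2025}\right)^{4} = \frac{146830437604321}{16815125390625}$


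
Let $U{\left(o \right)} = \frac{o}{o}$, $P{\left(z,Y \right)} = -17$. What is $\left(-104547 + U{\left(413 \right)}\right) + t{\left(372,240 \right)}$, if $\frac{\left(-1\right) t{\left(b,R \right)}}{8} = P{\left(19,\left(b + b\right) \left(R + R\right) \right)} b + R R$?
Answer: $-514754$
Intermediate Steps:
$U{\left(o \right)} = 1$
$t{\left(b,R \right)} = - 8 R^{2} + 136 b$ ($t{\left(b,R \right)} = - 8 \left(- 17 b + R R\right) = - 8 \left(- 17 b + R^{2}\right) = - 8 \left(R^{2} - 17 b\right) = - 8 R^{2} + 136 b$)
$\left(-104547 + U{\left(413 \right)}\right) + t{\left(372,240 \right)} = \left(-104547 + 1\right) + \left(- 8 \cdot 240^{2} + 136 \cdot 372\right) = -104546 + \left(\left(-8\right) 57600 + 50592\right) = -104546 + \left(-460800 + 50592\right) = -104546 - 410208 = -514754$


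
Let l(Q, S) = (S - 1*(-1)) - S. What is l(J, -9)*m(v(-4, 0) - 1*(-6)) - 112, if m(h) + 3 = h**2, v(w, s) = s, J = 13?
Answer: -79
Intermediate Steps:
l(Q, S) = 1 (l(Q, S) = (S + 1) - S = (1 + S) - S = 1)
m(h) = -3 + h**2
l(J, -9)*m(v(-4, 0) - 1*(-6)) - 112 = 1*(-3 + (0 - 1*(-6))**2) - 112 = 1*(-3 + (0 + 6)**2) - 112 = 1*(-3 + 6**2) - 112 = 1*(-3 + 36) - 112 = 1*33 - 112 = 33 - 112 = -79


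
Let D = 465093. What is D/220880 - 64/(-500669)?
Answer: 232871783537/110587768720 ≈ 2.1058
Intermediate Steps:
D/220880 - 64/(-500669) = 465093/220880 - 64/(-500669) = 465093*(1/220880) - 64*(-1/500669) = 465093/220880 + 64/500669 = 232871783537/110587768720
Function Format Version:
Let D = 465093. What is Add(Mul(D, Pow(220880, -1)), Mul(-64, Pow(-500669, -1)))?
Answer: Rational(232871783537, 110587768720) ≈ 2.1058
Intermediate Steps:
Add(Mul(D, Pow(220880, -1)), Mul(-64, Pow(-500669, -1))) = Add(Mul(465093, Pow(220880, -1)), Mul(-64, Pow(-500669, -1))) = Add(Mul(465093, Rational(1, 220880)), Mul(-64, Rational(-1, 500669))) = Add(Rational(465093, 220880), Rational(64, 500669)) = Rational(232871783537, 110587768720)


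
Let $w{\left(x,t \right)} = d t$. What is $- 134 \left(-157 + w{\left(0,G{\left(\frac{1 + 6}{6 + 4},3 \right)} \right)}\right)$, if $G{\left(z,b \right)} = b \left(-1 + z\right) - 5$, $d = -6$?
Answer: $\frac{81472}{5} \approx 16294.0$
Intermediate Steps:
$G{\left(z,b \right)} = -5 + b \left(-1 + z\right)$
$w{\left(x,t \right)} = - 6 t$
$- 134 \left(-157 + w{\left(0,G{\left(\frac{1 + 6}{6 + 4},3 \right)} \right)}\right) = - 134 \left(-157 - 6 \left(-5 - 3 + 3 \frac{1 + 6}{6 + 4}\right)\right) = - 134 \left(-157 - 6 \left(-5 - 3 + 3 \cdot \frac{7}{10}\right)\right) = - 134 \left(-157 - 6 \left(-5 - 3 + \frac{21}{10}\right)\right) = - 134 \left(-157 - - \frac{177}{5}\right) = - 134 \left(-157 + \frac{177}{5}\right) = \left(-134\right) \left(- \frac{608}{5}\right) = \frac{81472}{5}$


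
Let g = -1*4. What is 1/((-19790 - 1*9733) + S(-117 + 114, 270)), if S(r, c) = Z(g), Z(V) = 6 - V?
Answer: -1/29513 ≈ -3.3883e-5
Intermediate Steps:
g = -4
S(r, c) = 10 (S(r, c) = 6 - 1*(-4) = 6 + 4 = 10)
1/((-19790 - 1*9733) + S(-117 + 114, 270)) = 1/((-19790 - 1*9733) + 10) = 1/((-19790 - 9733) + 10) = 1/(-29523 + 10) = 1/(-29513) = -1/29513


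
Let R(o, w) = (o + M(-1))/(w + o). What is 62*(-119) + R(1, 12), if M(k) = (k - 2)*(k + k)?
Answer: -95907/13 ≈ -7377.5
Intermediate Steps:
M(k) = 2*k*(-2 + k) (M(k) = (-2 + k)*(2*k) = 2*k*(-2 + k))
R(o, w) = (6 + o)/(o + w) (R(o, w) = (o + 2*(-1)*(-2 - 1))/(w + o) = (o + 2*(-1)*(-3))/(o + w) = (o + 6)/(o + w) = (6 + o)/(o + w))
62*(-119) + R(1, 12) = 62*(-119) + (6 + 1)/(1 + 12) = -7378 + 7/13 = -95907/13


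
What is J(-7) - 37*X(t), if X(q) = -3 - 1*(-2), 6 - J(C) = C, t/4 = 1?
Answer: 50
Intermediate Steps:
t = 4 (t = 4*1 = 4)
J(C) = 6 - C
X(q) = -1 (X(q) = -3 + 2 = -1)
J(-7) - 37*X(t) = (6 - 1*(-7)) - 37*(-1) = (6 + 7) + 37 = 13 + 37 = 50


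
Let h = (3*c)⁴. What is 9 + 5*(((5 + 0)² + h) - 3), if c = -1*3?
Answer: 32924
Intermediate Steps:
c = -3
h = 6561 (h = (3*(-3))⁴ = (-9)⁴ = 6561)
9 + 5*(((5 + 0)² + h) - 3) = 9 + 5*(((5 + 0)² + 6561) - 3) = 9 + 5*((5² + 6561) - 3) = 9 + 5*((25 + 6561) - 3) = 9 + 5*(6586 - 3) = 9 + 5*6583 = 9 + 32915 = 32924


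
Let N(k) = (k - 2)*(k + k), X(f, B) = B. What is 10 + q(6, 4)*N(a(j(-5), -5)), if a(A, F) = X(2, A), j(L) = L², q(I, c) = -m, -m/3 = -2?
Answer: -6890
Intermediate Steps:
m = 6 (m = -3*(-2) = 6)
q(I, c) = -6 (q(I, c) = -1*6 = -6)
a(A, F) = A
N(k) = 2*k*(-2 + k) (N(k) = (-2 + k)*(2*k) = 2*k*(-2 + k))
10 + q(6, 4)*N(a(j(-5), -5)) = 10 - 12*(-5)²*(-2 + (-5)²) = 10 - 12*25*(-2 + 25) = 10 - 12*25*23 = 10 - 6*1150 = 10 - 6900 = -6890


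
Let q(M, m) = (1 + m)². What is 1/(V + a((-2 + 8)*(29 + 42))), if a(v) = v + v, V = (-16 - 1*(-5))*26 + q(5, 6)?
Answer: 1/615 ≈ 0.0016260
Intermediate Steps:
V = -237 (V = (-16 - 1*(-5))*26 + (1 + 6)² = (-16 + 5)*26 + 7² = -11*26 + 49 = -286 + 49 = -237)
a(v) = 2*v
1/(V + a((-2 + 8)*(29 + 42))) = 1/(-237 + 2*((-2 + 8)*(29 + 42))) = 1/(-237 + 2*(6*71)) = 1/(-237 + 2*426) = 1/(-237 + 852) = 1/615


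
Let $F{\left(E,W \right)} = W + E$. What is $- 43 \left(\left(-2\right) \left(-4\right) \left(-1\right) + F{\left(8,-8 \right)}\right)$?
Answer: $344$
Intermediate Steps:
$F{\left(E,W \right)} = E + W$
$- 43 \left(\left(-2\right) \left(-4\right) \left(-1\right) + F{\left(8,-8 \right)}\right) = - 43 \left(\left(-2\right) \left(-4\right) \left(-1\right) + \left(8 - 8\right)\right) = - 43 \left(8 \left(-1\right) + 0\right) = - 43 \left(-8 + 0\right) = \left(-43\right) \left(-8\right) = 344$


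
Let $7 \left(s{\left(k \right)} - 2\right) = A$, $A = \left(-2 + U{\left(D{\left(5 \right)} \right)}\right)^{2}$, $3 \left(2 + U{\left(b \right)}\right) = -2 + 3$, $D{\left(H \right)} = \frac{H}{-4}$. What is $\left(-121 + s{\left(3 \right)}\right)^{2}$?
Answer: $\frac{54405376}{3969} \approx 13708.0$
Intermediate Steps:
$D{\left(H \right)} = - \frac{H}{4}$ ($D{\left(H \right)} = H \left(- \frac{1}{4}\right) = - \frac{H}{4}$)
$U{\left(b \right)} = - \frac{5}{3}$ ($U{\left(b \right)} = -2 + \frac{-2 + 3}{3} = -2 + \frac{1}{3} \cdot 1 = -2 + \frac{1}{3} = - \frac{5}{3}$)
$A = \frac{121}{9}$ ($A = \left(-2 - \frac{5}{3}\right)^{2} = \left(- \frac{11}{3}\right)^{2} = \frac{121}{9} \approx 13.444$)
$s{\left(k \right)} = \frac{247}{63}$ ($s{\left(k \right)} = 2 + \frac{1}{7} \cdot \frac{121}{9} = 2 + \frac{121}{63} = \frac{247}{63}$)
$\left(-121 + s{\left(3 \right)}\right)^{2} = \left(-121 + \frac{247}{63}\right)^{2} = \left(- \frac{7376}{63}\right)^{2} = \frac{54405376}{3969}$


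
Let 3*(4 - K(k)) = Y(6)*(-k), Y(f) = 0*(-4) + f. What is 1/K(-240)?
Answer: -1/476 ≈ -0.0021008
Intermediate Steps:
Y(f) = f (Y(f) = 0 + f = f)
K(k) = 4 + 2*k (K(k) = 4 - 2*(-k) = 4 - (-2)*k = 4 + 2*k)
1/K(-240) = 1/(4 + 2*(-240)) = 1/(4 - 480) = 1/(-476) = -1/476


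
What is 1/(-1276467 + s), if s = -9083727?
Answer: -1/10360194 ≈ -9.6523e-8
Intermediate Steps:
1/(-1276467 + s) = 1/(-1276467 - 9083727) = 1/(-10360194) = -1/10360194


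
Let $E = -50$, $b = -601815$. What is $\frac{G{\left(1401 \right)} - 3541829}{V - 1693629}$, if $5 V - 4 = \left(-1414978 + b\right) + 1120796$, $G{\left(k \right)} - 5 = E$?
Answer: $\frac{1264955}{668867} \approx 1.8912$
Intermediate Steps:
$G{\left(k \right)} = -45$ ($G{\left(k \right)} = 5 - 50 = -45$)
$V = - \frac{895993}{5}$ ($V = \frac{4}{5} + \frac{\left(-1414978 - 601815\right) + 1120796}{5} = \frac{4}{5} + \frac{-2016793 + 1120796}{5} = \frac{4}{5} + \frac{1}{5} \left(-895997\right) = \frac{4}{5} - \frac{895997}{5} = - \frac{895993}{5} \approx -1.792 \cdot 10^{5}$)
$\frac{G{\left(1401 \right)} - 3541829}{V - 1693629} = \frac{-45 - 3541829}{- \frac{895993}{5} - 1693629} = - \frac{3541874}{- \frac{9364138}{5}} = \left(-3541874\right) \left(- \frac{5}{9364138}\right) = \frac{1264955}{668867}$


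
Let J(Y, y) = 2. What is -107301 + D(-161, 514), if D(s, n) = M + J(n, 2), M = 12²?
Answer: -107155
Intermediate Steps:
M = 144
D(s, n) = 146 (D(s, n) = 144 + 2 = 146)
-107301 + D(-161, 514) = -107301 + 146 = -107155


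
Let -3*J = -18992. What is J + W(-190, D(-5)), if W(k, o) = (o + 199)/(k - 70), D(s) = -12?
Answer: 4937359/780 ≈ 6329.9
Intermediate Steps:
J = 18992/3 (J = -⅓*(-18992) = 18992/3 ≈ 6330.7)
W(k, o) = (199 + o)/(-70 + k)
J + W(-190, D(-5)) = 18992/3 + (199 - 12)/(-70 - 190) = 18992/3 + 187/(-260) = 18992/3 - 1/260*187 = 18992/3 - 187/260 = 4937359/780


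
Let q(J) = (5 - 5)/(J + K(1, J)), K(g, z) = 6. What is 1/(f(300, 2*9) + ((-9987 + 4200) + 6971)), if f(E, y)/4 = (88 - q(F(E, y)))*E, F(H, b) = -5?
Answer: 1/106784 ≈ 9.3647e-6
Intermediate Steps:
q(J) = 0 (q(J) = (5 - 5)/(J + 6) = 0/(6 + J) = 0)
f(E, y) = 352*E (f(E, y) = 4*((88 - 1*0)*E) = 4*((88 + 0)*E) = 4*(88*E) = 352*E)
1/(f(300, 2*9) + ((-9987 + 4200) + 6971)) = 1/(352*300 + ((-9987 + 4200) + 6971)) = 1/(105600 + (-5787 + 6971)) = 1/(105600 + 1184) = 1/106784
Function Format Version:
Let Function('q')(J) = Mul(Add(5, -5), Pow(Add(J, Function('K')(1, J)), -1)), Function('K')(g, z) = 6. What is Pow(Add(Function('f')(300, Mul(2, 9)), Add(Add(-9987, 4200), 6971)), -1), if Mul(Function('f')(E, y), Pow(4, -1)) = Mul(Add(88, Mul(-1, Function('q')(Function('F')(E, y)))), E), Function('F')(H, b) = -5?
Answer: Rational(1, 106784) ≈ 9.3647e-6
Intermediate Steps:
Function('q')(J) = 0 (Function('q')(J) = Mul(Add(5, -5), Pow(Add(J, 6), -1)) = Mul(0, Pow(Add(6, J), -1)) = 0)
Function('f')(E, y) = Mul(352, E) (Function('f')(E, y) = Mul(4, Mul(Add(88, Mul(-1, 0)), E)) = Mul(4, Mul(Add(88, 0), E)) = Mul(4, Mul(88, E)) = Mul(352, E))
Pow(Add(Function('f')(300, Mul(2, 9)), Add(Add(-9987, 4200), 6971)), -1) = Pow(Add(Mul(352, 300), Add(Add(-9987, 4200), 6971)), -1) = Pow(Add(105600, Add(-5787, 6971)), -1) = Pow(Add(105600, 1184), -1) = Pow(106784, -1) = Rational(1, 106784)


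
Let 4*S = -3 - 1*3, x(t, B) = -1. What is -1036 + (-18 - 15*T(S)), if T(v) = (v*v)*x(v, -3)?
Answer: -4081/4 ≈ -1020.3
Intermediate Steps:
S = -3/2 (S = (-3 - 1*3)/4 = (-3 - 3)/4 = (¼)*(-6) = -3/2 ≈ -1.5000)
T(v) = -v² (T(v) = (v*v)*(-1) = v²*(-1) = -v²)
-1036 + (-18 - 15*T(S)) = -1036 + (-18 - (-15)*(-3/2)²) = -1036 + (-18 - (-15)*9/4) = -1036 + (-18 - 15*(-9/4)) = -1036 + (-18 + 135/4) = -1036 + 63/4 = -4081/4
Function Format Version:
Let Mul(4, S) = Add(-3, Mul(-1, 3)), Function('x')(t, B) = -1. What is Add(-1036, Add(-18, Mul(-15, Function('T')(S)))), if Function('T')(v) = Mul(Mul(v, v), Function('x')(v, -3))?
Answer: Rational(-4081, 4) ≈ -1020.3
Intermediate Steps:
S = Rational(-3, 2) (S = Mul(Rational(1, 4), Add(-3, Mul(-1, 3))) = Mul(Rational(1, 4), Add(-3, -3)) = Mul(Rational(1, 4), -6) = Rational(-3, 2) ≈ -1.5000)
Function('T')(v) = Mul(-1, Pow(v, 2)) (Function('T')(v) = Mul(Mul(v, v), -1) = Mul(Pow(v, 2), -1) = Mul(-1, Pow(v, 2)))
Add(-1036, Add(-18, Mul(-15, Function('T')(S)))) = Add(-1036, Add(-18, Mul(-15, Mul(-1, Pow(Rational(-3, 2), 2))))) = Add(-1036, Add(-18, Mul(-15, Mul(-1, Rational(9, 4))))) = Add(-1036, Add(-18, Mul(-15, Rational(-9, 4)))) = Add(-1036, Add(-18, Rational(135, 4))) = Add(-1036, Rational(63, 4)) = Rational(-4081, 4)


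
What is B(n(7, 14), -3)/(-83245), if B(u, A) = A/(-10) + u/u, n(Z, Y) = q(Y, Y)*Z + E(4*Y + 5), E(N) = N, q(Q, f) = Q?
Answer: -13/832450 ≈ -1.5617e-5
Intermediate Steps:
n(Z, Y) = 5 + 4*Y + Y*Z (n(Z, Y) = Y*Z + (4*Y + 5) = Y*Z + (5 + 4*Y) = 5 + 4*Y + Y*Z)
B(u, A) = 1 - A/10 (B(u, A) = A*(-⅒) + 1 = -A/10 + 1 = 1 - A/10)
B(n(7, 14), -3)/(-83245) = (1 - ⅒*(-3))/(-83245) = (1 + 3/10)*(-1/83245) = (13/10)*(-1/83245) = -13/832450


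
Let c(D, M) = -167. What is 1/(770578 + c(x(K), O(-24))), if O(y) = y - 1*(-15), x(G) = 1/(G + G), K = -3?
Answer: 1/770411 ≈ 1.2980e-6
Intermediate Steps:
x(G) = 1/(2*G)
O(y) = 15 + y (O(y) = y + 15 = 15 + y)
1/(770578 + c(x(K), O(-24))) = 1/(770578 - 167) = 1/770411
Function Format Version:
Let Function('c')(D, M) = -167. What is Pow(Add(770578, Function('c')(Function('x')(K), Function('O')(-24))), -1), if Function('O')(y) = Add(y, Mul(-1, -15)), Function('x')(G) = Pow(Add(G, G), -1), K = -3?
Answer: Rational(1, 770411) ≈ 1.2980e-6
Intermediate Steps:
Function('x')(G) = Mul(Rational(1, 2), Pow(G, -1)) (Function('x')(G) = Pow(Mul(2, G), -1) = Mul(Rational(1, 2), Pow(G, -1)))
Function('O')(y) = Add(15, y) (Function('O')(y) = Add(y, 15) = Add(15, y))
Pow(Add(770578, Function('c')(Function('x')(K), Function('O')(-24))), -1) = Pow(Add(770578, -167), -1) = Pow(770411, -1) = Rational(1, 770411)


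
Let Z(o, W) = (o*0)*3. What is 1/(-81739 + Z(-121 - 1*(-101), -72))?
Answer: -1/81739 ≈ -1.2234e-5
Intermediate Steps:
Z(o, W) = 0 (Z(o, W) = 0*3 = 0)
1/(-81739 + Z(-121 - 1*(-101), -72)) = 1/(-81739 + 0) = 1/(-81739) = -1/81739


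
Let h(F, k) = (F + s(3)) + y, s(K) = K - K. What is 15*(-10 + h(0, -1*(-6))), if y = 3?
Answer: -105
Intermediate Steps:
s(K) = 0
h(F, k) = 3 + F (h(F, k) = (F + 0) + 3 = F + 3 = 3 + F)
15*(-10 + h(0, -1*(-6))) = 15*(-10 + (3 + 0)) = 15*(-10 + 3) = 15*(-7) = -105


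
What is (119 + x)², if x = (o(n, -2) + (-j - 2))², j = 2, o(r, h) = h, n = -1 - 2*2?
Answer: 24025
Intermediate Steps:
n = -5 (n = -1 - 4 = -5)
x = 36 (x = (-2 + (-1*2 - 2))² = (-2 + (-2 - 2))² = (-2 - 4)² = (-6)² = 36)
(119 + x)² = (119 + 36)² = 155² = 24025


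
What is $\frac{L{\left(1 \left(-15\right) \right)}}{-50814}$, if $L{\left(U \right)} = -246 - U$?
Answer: $\frac{77}{16938} \approx 0.004546$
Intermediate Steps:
$\frac{L{\left(1 \left(-15\right) \right)}}{-50814} = \frac{-246 - 1 \left(-15\right)}{-50814} = \left(-246 - -15\right) \left(- \frac{1}{50814}\right) = \left(-246 + 15\right) \left(- \frac{1}{50814}\right) = \left(-231\right) \left(- \frac{1}{50814}\right) = \frac{77}{16938}$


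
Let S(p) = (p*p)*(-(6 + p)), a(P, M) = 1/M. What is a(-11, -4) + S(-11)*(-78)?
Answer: -188761/4 ≈ -47190.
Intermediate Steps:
S(p) = p²*(-6 - p)
a(-11, -4) + S(-11)*(-78) = 1/(-4) + ((-11)²*(-6 - 1*(-11)))*(-78) = -¼ + (121*(-6 + 11))*(-78) = -¼ + (121*5)*(-78) = -¼ + 605*(-78) = -¼ - 47190 = -188761/4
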